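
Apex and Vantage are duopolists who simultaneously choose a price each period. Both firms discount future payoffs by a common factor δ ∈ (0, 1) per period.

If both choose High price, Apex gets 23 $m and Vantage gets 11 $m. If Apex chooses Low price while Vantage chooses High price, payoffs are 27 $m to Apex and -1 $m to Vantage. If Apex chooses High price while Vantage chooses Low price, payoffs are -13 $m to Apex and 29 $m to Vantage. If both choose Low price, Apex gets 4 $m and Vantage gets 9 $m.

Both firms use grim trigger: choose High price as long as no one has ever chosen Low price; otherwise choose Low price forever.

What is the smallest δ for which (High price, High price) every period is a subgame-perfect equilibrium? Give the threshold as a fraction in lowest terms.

Apex's threshold: (27−23)/(27−4) = 4/23.
Vantage's threshold: (29−11)/(29−9) = 9/10.
4/23 < 9/10, so Vantage binds and δ* = 9/10.

9/10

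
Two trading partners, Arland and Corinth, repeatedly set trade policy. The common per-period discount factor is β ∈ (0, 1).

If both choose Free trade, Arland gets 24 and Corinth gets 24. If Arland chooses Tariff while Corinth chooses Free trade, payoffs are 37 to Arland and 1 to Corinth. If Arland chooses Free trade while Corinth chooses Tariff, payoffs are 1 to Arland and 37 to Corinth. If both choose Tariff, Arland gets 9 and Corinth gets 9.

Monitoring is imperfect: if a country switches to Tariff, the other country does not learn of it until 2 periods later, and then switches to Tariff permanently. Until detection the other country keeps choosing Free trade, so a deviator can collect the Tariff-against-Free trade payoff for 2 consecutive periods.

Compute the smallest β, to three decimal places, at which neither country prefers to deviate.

0.681

A deviator earns 37 for 2 periods, then 9 forever; cooperating earns 24 forever. Multiplying the IC by (1−β):
24 ≥ 37(1−β^2) + 9β^2, so 28·β^2 ≥ 13 and β^2 ≥ 13/28.
β ≥ (13/28)^(1/2) ≈ 0.681.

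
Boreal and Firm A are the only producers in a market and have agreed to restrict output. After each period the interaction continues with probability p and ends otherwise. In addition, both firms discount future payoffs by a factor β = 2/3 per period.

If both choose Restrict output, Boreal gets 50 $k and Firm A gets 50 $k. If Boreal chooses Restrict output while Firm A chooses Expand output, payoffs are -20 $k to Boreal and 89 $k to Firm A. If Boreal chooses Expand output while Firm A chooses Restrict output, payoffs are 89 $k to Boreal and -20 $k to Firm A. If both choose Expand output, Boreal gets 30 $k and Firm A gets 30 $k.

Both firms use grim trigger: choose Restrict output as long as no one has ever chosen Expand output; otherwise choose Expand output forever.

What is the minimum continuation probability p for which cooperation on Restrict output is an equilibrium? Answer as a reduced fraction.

117/118

With continuation probability p and discount β, the effective per-period discount factor is βp.
Grim-trigger IC: βp ≥ (89−50)/(89−30) = 39/59.
So p ≥ (39/59)/(2/3) = 117/118.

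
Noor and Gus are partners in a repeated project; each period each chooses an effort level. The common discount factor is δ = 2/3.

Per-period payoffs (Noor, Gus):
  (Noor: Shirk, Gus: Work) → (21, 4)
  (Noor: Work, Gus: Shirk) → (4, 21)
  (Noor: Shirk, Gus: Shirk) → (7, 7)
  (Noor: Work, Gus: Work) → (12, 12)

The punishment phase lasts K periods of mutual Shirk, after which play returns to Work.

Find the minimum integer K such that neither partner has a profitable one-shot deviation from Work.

IC: δ(1−δ^K)/(1−δ) ≥ (21−12)/(12−7) = 9/5.
With δ = 2/3: need 1 − δ^K ≥ 9/5·(1−2/3)/(2/3), i.e. δ^K ≤ 0.1000.
Since (2/3)^5 = 0.1317 and (2/3)^6 = 0.0878, the smallest such K is 6.

6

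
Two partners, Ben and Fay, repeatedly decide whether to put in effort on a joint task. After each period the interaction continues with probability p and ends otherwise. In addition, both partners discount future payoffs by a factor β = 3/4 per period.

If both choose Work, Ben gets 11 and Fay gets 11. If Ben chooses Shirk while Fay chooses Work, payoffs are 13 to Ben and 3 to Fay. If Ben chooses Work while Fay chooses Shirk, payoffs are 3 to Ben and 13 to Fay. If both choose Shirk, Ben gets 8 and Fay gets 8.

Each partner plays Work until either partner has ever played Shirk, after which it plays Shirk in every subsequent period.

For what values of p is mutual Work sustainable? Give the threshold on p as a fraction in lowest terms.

Expected continuation weight on next period's payoff is β·p = 3/4·p, which plays the role of the discount factor.
Cooperation requires 3/4·p ≥ (13−11)/(13−8) = 2/5, hence p ≥ 8/15.

8/15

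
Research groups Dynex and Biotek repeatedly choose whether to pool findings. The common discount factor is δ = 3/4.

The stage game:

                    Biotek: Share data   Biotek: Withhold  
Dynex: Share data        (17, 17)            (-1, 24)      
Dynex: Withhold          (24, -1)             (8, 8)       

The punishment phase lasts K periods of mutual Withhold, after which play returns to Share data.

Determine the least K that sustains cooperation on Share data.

2

Need Σ_{k=1}^{K} δ^k ≥ (24−17)/(17−8) = 0.7778 at δ = 3/4.
At K = 1 the sum is 0.7500 < 0.7778; at K = 2 it is 1.3125 ≥ 0.7778.
So the minimum punishment length is K = 2.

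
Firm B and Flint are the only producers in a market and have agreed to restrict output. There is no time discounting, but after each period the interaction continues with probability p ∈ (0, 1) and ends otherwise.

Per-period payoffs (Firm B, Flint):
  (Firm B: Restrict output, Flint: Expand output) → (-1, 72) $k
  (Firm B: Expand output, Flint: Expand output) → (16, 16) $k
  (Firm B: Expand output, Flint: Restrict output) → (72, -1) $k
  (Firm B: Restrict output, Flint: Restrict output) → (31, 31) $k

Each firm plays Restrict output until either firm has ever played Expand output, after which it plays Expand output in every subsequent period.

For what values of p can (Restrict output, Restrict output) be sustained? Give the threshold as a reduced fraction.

With no time discounting, the continuation probability p plays the role of the discount factor.
Grim-trigger IC: 31/(1−p) ≥ 72 + 16p/(1−p) ⇒ p ≥ (72−31)/(72−16) = 41/56.

41/56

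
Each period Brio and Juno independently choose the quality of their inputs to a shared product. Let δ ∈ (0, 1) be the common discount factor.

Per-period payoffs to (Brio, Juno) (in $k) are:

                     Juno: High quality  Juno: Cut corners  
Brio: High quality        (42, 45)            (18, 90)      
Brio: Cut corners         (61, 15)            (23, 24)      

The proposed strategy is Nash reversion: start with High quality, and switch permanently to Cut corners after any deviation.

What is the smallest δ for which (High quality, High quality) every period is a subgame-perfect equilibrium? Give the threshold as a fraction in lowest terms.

For Brio: deviation gain 61−42 = 19, per-period punishment loss 42−23 = 19. IC gives δ ≥ 19/38 = 1/2.
For Juno: gain 45, loss 21 per period, so δ ≥ 45/66 = 15/22.
The tighter constraint is Juno's, so cooperation needs δ ≥ 15/22.

15/22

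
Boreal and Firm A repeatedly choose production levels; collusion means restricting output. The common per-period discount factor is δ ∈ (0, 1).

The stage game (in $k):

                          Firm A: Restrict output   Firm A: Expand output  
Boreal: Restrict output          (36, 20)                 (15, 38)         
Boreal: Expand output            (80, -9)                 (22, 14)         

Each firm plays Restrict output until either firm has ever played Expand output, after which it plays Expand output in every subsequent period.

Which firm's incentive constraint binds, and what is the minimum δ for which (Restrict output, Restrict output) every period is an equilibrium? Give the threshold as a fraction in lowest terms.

Boreal's threshold: (80−36)/(80−22) = 22/29.
Firm A's threshold: (38−20)/(38−14) = 3/4.
22/29 > 3/4, so Boreal binds and δ* = 22/29.

Boreal; δ ≥ 22/29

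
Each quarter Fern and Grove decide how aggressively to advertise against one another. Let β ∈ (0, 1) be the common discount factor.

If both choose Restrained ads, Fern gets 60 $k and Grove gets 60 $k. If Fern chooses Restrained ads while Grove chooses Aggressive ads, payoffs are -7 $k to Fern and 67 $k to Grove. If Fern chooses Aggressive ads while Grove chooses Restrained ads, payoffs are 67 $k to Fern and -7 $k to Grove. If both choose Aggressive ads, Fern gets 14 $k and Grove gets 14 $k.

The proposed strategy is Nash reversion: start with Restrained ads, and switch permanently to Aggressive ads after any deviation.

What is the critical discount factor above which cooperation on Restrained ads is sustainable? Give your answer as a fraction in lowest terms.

60/(1−β) ≥ 67 + 14β/(1−β)
60 ≥ 67 − 53β
β ≥ 7/53.

7/53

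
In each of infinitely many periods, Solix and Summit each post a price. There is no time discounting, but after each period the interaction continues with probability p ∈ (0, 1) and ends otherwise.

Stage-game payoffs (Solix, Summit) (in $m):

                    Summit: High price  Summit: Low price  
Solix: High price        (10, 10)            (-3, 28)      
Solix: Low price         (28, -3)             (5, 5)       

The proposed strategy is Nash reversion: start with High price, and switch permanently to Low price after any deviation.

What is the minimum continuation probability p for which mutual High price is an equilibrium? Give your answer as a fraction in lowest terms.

18/23

With no time discounting, the continuation probability p plays the role of the discount factor.
Grim-trigger IC: 10/(1−p) ≥ 28 + 5p/(1−p) ⇒ p ≥ (28−10)/(28−5) = 18/23.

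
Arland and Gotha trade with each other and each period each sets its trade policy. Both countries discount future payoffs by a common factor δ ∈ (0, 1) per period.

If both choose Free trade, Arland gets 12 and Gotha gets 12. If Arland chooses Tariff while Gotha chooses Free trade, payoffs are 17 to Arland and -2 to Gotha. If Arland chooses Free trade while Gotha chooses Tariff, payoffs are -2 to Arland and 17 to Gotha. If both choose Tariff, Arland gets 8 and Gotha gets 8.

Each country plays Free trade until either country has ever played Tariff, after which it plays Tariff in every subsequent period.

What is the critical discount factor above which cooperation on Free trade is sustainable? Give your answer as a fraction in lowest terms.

5/9

12/(1−δ) ≥ 17 + 8δ/(1−δ)
12 ≥ 17 − 9δ
δ ≥ 5/9.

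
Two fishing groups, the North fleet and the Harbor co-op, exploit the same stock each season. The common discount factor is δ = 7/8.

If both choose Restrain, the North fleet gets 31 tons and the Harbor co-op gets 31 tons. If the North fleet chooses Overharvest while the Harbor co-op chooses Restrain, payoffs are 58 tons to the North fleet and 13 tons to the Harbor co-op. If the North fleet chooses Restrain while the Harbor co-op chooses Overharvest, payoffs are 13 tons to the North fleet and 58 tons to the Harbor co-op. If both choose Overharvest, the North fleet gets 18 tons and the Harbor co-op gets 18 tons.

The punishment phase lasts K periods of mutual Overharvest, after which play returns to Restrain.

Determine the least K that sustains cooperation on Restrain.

3

Need Σ_{k=1}^{K} δ^k ≥ (58−31)/(31−18) = 2.0769 at δ = 7/8.
At K = 2 the sum is 1.6406 < 2.0769; at K = 3 it is 2.3105 ≥ 2.0769.
So the minimum punishment length is K = 3.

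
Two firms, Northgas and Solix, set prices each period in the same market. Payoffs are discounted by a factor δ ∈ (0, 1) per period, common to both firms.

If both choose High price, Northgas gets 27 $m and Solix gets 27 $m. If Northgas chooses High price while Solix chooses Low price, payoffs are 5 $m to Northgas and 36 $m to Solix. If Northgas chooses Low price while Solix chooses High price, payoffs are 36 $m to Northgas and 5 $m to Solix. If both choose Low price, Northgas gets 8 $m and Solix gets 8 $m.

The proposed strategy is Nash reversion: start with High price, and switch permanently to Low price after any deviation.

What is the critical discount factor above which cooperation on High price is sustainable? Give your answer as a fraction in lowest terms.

9/28

Cooperation forever yields 27 each period: 27/(1−δ).
Deviating yields 36 once, then 8 forever: 36 + 8δ/(1−δ).
No profitable deviation requires 27/(1−δ) ≥ 36 + 8δ/(1−δ).
Multiplying by (1−δ): 27 ≥ 36(1−δ) + 8δ = 36 − 28δ.
So 28δ ≥ 9, i.e. δ ≥ 9/28.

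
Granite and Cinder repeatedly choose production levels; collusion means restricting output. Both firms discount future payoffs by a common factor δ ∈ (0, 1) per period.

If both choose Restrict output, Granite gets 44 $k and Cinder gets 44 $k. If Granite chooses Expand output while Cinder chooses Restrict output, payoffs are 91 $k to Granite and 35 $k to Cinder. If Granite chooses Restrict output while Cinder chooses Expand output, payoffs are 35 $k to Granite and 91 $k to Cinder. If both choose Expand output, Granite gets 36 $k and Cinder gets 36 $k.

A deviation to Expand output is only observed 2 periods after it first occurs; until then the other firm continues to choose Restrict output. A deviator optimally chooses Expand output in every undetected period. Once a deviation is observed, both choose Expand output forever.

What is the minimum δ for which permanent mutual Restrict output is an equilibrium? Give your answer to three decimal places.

0.924

Deviating for the 2 undetected periods gains 91−44 = 47 per period over cooperation, then loses 44−36 = 8 per period forever once punishment starts.
Gain: 47(1 + δ + … + δ^1); loss: 8·δ^2/(1−δ).
No profitable deviation ⇔ 47(1−δ^2) ≤ 8·δ^2, i.e. δ^2 ≥ 47/(47+8) = 47/55.
Hence δ ≥ (47/55)^(1/2) ≈ 0.924.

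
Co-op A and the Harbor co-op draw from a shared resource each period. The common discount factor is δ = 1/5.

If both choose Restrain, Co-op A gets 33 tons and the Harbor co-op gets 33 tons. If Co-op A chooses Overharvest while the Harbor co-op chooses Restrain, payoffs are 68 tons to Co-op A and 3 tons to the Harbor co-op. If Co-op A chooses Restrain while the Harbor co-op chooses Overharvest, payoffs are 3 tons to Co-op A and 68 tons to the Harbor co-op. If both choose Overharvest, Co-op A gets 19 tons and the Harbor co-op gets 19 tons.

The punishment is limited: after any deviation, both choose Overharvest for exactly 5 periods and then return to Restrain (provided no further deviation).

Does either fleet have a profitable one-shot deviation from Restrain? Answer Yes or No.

A one-shot deviation gives 68 now, then 19 for 5 periods, then back to 33.
Gain from deviating: (68−33) today; loss: (33−19) in each of the next 5 periods.
No-deviation condition: (33−19)(δ+…+δ^5) ≥ 68−33, i.e. δ+…+δ^5 ≥ 5/2.
At δ = 1/5: δ+…+δ^5 = 0.2499 < 2.5000.
So cooperation is not sustainable.

Yes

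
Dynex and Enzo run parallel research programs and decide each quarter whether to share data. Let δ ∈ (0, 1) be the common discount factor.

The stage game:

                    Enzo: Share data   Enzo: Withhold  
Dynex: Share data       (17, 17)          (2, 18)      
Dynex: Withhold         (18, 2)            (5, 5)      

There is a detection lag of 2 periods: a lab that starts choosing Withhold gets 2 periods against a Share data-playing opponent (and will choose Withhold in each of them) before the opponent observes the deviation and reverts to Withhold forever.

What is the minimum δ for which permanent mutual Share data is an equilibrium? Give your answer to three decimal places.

The best deviation is to choose Withhold for all 2 undetected periods, earning 18 each, then 5 forever once detected.
Deviation value: 18(1−δ^2)/(1−δ) + 5δ^2/(1−δ); cooperation value: 17/(1−δ).
IC: 17 ≥ 18(1−δ^2) + 5δ^2 = 18 − 13δ^2.
So δ^2 ≥ 1/13, giving δ ≥ (1/13)^(1/2) ≈ 0.277.

0.277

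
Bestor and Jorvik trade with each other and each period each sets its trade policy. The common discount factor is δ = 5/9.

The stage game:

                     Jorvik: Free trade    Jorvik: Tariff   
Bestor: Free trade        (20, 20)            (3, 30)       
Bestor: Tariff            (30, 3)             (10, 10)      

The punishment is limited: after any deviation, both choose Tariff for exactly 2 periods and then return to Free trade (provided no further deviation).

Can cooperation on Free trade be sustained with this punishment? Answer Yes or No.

Comparing payoff streams over the 3 periods until play realigns: cooperate → 20(1+δ+…+δ^2); deviate → 30 + 10(δ+…+δ^2).
Cooperation is sustained iff (20−10)(δ+…+δ^2) ≥ 30−20.
δ+…+δ^2 = 5/9·(1−(5/9)^2)/(1−5/9) = 0.8642, and (30−20)/(20−10) = 1.0000.
0.8642 < 1.0000, so cooperation is not sustainable.

No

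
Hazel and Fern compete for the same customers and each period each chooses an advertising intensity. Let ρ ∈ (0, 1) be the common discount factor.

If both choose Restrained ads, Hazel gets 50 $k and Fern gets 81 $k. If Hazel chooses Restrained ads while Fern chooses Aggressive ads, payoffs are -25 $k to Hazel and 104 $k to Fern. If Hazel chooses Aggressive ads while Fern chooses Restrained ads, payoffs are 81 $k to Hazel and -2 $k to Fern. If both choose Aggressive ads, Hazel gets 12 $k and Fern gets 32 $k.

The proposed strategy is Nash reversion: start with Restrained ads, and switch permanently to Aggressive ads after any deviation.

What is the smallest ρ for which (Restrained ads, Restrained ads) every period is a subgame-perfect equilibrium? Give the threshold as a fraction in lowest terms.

31/69

Hazel: cooperation gives 50 each period; deviation gives 81 once then 12 forever.
  50/(1−ρ) ≥ 81 + 12ρ/(1−ρ) ⇒ ρ ≥ 31/69.
Fern: cooperation gives 81 each period; deviation gives 104 once then 32 forever.
  ρ ≥ 23/72.
Both must hold, so the binding constraint is Hazel's: ρ ≥ 31/69.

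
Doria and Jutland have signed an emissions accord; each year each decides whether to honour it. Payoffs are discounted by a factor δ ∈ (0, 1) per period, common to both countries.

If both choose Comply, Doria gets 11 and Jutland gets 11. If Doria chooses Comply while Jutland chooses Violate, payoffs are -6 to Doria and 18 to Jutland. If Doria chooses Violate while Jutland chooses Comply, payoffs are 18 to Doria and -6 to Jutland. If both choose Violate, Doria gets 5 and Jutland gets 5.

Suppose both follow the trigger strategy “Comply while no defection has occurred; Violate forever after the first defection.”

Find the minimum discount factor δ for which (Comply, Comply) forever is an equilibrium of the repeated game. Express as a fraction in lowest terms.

7/13

One-period gain from deviating is 18 − 11 = 7. The loss is 11 − 5 = 6 in every subsequent period, with present value 6·δ/(1−δ).
Deviation is unprofitable when 6·δ/(1−δ) ≥ 7, i.e. δ/(1−δ) ≥ 7/6.
Equivalently δ ≥ 7/(7+6) = 7/13.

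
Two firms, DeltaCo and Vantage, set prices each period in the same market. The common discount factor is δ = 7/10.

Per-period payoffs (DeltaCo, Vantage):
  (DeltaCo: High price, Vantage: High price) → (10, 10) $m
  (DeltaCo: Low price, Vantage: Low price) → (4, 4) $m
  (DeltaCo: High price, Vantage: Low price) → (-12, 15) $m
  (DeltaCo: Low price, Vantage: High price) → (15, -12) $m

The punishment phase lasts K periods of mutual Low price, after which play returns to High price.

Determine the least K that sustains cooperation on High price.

Need Σ_{k=1}^{K} δ^k ≥ (15−10)/(10−4) = 0.8333 at δ = 7/10.
At K = 1 the sum is 0.7000 < 0.8333; at K = 2 it is 1.1900 ≥ 0.8333.
So the minimum punishment length is K = 2.

2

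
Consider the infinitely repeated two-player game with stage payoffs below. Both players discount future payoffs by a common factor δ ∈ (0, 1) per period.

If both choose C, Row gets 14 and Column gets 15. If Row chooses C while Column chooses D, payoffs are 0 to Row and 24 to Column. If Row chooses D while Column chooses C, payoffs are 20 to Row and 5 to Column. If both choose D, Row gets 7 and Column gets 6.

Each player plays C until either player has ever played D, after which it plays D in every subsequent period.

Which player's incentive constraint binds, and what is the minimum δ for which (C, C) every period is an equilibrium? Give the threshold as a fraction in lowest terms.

Row's threshold: (20−14)/(20−7) = 6/13.
Column's threshold: (24−15)/(24−6) = 1/2.
6/13 < 1/2, so Column binds and δ* = 1/2.

Column; δ ≥ 1/2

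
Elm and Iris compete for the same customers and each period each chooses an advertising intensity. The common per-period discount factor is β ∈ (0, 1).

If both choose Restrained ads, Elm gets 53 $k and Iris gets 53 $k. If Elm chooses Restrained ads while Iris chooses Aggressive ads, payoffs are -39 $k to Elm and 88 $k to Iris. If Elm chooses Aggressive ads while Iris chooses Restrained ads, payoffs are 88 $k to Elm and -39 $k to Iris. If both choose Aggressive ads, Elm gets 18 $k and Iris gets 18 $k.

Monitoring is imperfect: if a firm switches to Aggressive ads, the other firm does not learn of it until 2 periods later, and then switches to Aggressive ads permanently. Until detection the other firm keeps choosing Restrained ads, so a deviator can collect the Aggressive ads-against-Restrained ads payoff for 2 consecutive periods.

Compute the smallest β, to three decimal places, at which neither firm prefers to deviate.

A deviator earns 88 for 2 periods, then 18 forever; cooperating earns 53 forever. Multiplying the IC by (1−β):
53 ≥ 88(1−β^2) + 18β^2, so 70·β^2 ≥ 35 and β^2 ≥ 1/2.
β ≥ (1/2)^(1/2) ≈ 0.707.

0.707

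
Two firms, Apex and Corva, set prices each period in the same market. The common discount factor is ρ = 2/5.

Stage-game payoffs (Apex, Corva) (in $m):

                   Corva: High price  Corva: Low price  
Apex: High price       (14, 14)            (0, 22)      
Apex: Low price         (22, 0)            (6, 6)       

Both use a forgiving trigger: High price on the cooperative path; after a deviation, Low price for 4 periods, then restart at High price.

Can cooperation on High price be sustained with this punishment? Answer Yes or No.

No

IC: ρ+…+ρ^4 ≥ (22−14)/(14−6) = 1.
At ρ = 2/5: partial sum = 0.6496 < 1.0000. Cooperation not sustainable.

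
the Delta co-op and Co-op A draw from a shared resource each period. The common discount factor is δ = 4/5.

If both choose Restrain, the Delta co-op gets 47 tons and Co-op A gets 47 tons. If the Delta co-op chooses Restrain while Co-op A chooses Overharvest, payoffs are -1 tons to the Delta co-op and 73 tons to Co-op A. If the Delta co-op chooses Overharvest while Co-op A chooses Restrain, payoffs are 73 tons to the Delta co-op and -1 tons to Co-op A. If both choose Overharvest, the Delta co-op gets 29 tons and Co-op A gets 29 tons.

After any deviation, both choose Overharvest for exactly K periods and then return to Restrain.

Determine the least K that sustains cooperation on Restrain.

No profitable deviation requires (47−29)(δ+…+δ^K) ≥ 73−47, i.e. δ+…+δ^K ≥ 13/9 ≈ 1.4444.
With δ = 4/5, the partial sums are K=1: 0.8000, K=2: 1.4400, K=3: 1.9520.
K = 3 is the first length at which the sum reaches 1.4444.

3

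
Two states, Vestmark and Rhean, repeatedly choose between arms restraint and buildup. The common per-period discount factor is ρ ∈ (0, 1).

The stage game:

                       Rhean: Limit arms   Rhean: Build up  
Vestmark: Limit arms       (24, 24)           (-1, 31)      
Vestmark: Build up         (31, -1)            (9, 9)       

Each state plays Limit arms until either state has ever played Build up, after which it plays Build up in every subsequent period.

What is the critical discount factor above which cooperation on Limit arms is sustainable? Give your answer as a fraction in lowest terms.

7/22

One-period gain from deviating is 31 − 24 = 7. The loss is 24 − 9 = 15 in every subsequent period, with present value 15·ρ/(1−ρ).
Deviation is unprofitable when 15·ρ/(1−ρ) ≥ 7, i.e. ρ/(1−ρ) ≥ 7/15.
Equivalently ρ ≥ 7/(7+15) = 7/22.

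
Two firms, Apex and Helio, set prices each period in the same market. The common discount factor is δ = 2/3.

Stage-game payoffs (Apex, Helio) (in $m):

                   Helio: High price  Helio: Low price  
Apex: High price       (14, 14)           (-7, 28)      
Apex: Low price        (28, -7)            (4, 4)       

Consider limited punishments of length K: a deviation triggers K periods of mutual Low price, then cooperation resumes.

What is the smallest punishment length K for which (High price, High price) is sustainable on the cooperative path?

IC: δ(1−δ^K)/(1−δ) ≥ (28−14)/(14−4) = 7/5.
With δ = 2/3: need 1 − δ^K ≥ 7/5·(1−2/3)/(2/3), i.e. δ^K ≤ 0.3000.
Since (2/3)^2 = 0.4444 and (2/3)^3 = 0.2963, the smallest such K is 3.

3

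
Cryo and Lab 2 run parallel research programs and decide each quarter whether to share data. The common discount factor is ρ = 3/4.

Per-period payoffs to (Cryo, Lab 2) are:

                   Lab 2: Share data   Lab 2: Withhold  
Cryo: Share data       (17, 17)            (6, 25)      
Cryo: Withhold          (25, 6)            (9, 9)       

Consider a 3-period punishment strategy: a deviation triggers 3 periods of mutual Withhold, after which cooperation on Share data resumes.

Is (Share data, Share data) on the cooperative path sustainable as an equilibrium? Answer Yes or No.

Comparing payoff streams over the 4 periods until play realigns: cooperate → 17(1+ρ+…+ρ^3); deviate → 25 + 9(ρ+…+ρ^3).
Cooperation is sustained iff (17−9)(ρ+…+ρ^3) ≥ 25−17.
ρ+…+ρ^3 = 3/4·(1−(3/4)^3)/(1−3/4) = 1.7344, and (25−17)/(17−9) = 1.0000.
1.7344 ≥ 1.0000, so cooperation is sustainable.

Yes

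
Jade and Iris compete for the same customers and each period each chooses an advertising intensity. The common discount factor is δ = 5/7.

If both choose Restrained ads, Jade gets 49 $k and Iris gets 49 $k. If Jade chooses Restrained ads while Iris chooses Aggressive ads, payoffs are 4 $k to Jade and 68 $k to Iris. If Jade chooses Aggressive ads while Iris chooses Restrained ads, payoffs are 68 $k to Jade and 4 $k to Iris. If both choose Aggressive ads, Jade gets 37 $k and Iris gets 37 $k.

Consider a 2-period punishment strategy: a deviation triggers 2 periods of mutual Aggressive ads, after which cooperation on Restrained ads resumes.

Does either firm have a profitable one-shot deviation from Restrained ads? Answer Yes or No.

Comparing payoff streams over the 3 periods until play realigns: cooperate → 49(1+δ+…+δ^2); deviate → 68 + 37(δ+…+δ^2).
Cooperation is sustained iff (49−37)(δ+…+δ^2) ≥ 68−49.
δ+…+δ^2 = 5/7·(1−(5/7)^2)/(1−5/7) = 1.2245, and (68−49)/(49−37) = 1.5833.
1.2245 < 1.5833, so cooperation is not sustainable.

Yes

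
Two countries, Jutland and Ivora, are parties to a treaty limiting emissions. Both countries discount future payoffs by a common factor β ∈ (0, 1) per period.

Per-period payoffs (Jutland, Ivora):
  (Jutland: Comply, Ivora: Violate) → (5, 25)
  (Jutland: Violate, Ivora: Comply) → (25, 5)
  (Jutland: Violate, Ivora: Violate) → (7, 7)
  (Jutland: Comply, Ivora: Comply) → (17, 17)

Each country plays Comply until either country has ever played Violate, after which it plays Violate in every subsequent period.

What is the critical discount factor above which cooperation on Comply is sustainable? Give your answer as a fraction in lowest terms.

Under grim trigger the critical discount factor is (T−C)/(T−P) with T = 25, C = 17, P = 7.
β* = (25−17)/(25−7) = 8/18 = 4/9.

4/9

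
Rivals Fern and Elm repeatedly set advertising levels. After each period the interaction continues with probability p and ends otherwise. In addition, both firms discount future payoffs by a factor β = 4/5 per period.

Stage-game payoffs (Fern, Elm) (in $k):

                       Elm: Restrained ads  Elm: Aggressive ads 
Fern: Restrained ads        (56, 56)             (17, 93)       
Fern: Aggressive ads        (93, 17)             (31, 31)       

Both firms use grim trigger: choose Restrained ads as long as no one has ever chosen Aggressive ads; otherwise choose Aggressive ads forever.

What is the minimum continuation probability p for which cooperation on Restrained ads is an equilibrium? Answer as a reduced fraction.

With continuation probability p and discount β, the effective per-period discount factor is βp.
Grim-trigger IC: βp ≥ (93−56)/(93−31) = 37/62.
So p ≥ (37/62)/(4/5) = 185/248.

185/248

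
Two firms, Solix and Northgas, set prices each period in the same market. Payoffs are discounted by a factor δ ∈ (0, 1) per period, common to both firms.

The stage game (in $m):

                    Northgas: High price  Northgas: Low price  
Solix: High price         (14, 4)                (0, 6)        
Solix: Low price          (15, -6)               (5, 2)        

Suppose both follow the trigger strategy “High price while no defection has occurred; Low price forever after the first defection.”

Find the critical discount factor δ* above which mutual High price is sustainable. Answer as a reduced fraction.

For Solix: deviation gain 15−14 = 1, per-period punishment loss 14−5 = 9. IC gives δ ≥ 1/10.
For Northgas: gain 2, loss 2 per period, so δ ≥ 2/4 = 1/2.
The tighter constraint is Northgas's, so cooperation needs δ ≥ 1/2.

1/2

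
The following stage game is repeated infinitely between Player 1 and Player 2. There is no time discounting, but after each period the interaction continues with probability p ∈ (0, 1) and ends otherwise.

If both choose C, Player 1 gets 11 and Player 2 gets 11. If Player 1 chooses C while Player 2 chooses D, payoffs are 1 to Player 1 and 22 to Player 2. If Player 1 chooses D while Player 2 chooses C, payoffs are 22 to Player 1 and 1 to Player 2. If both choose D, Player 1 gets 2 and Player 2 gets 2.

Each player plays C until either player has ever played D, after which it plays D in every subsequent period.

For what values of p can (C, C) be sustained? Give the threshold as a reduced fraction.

11/20

With no time discounting, the continuation probability p plays the role of the discount factor.
Grim-trigger IC: 11/(1−p) ≥ 22 + 2p/(1−p) ⇒ p ≥ (22−11)/(22−2) = 11/20.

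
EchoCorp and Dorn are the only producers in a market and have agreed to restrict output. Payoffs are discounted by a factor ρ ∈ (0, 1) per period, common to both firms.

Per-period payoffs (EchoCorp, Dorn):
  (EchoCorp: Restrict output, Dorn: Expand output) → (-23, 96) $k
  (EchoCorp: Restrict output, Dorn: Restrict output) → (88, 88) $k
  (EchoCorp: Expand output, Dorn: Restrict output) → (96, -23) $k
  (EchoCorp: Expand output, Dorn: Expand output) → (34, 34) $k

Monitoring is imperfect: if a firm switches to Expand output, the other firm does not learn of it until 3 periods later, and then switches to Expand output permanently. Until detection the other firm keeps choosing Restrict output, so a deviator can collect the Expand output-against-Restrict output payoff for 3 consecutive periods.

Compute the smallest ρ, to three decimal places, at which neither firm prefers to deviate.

0.505

A deviator earns 96 for 3 periods, then 34 forever; cooperating earns 88 forever. Multiplying the IC by (1−ρ):
88 ≥ 96(1−ρ^3) + 34ρ^3, so 62·ρ^3 ≥ 8 and ρ^3 ≥ 4/31.
ρ ≥ (4/31)^(1/3) ≈ 0.505.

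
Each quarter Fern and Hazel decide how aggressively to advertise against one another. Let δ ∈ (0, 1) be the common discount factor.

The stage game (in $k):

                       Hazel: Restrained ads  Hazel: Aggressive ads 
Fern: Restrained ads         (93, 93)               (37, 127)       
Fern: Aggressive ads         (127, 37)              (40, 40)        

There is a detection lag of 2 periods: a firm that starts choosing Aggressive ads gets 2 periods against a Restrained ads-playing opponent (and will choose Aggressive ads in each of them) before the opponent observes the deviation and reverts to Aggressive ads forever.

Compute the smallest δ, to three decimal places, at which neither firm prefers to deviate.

0.625

Deviating for the 2 undetected periods gains 127−93 = 34 per period over cooperation, then loses 93−40 = 53 per period forever once punishment starts.
Gain: 34(1 + δ + … + δ^1); loss: 53·δ^2/(1−δ).
No profitable deviation ⇔ 34(1−δ^2) ≤ 53·δ^2, i.e. δ^2 ≥ 34/(34+53) = 34/87.
Hence δ ≥ (34/87)^(1/2) ≈ 0.625.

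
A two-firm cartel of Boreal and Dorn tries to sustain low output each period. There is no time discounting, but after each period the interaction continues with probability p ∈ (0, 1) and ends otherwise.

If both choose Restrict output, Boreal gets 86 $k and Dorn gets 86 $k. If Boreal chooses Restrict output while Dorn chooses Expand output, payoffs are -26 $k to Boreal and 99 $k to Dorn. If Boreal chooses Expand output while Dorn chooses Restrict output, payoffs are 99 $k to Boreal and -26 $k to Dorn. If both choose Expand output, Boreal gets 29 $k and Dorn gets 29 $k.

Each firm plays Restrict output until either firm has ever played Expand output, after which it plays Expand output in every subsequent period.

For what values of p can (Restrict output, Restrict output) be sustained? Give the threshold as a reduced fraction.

Expected cooperation value is 86 + p·86 + p²·86 + … = 86/(1−p); deviation gives 99 + p·29/(1−p).
86 ≥ 99(1−p) + 29p ⇒ 70p ≥ 13 ⇒ p ≥ 13/70.

13/70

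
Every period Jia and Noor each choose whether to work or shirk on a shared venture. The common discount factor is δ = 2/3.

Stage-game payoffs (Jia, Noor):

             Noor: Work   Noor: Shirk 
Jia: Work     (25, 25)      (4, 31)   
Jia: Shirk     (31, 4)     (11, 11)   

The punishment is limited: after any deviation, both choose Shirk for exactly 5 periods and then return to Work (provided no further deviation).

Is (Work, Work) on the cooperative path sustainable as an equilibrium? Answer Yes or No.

Comparing payoff streams over the 6 periods until play realigns: cooperate → 25(1+δ+…+δ^5); deviate → 31 + 11(δ+…+δ^5).
Cooperation is sustained iff (25−11)(δ+…+δ^5) ≥ 31−25.
δ+…+δ^5 = 2/3·(1−(2/3)^5)/(1−2/3) = 1.7366, and (31−25)/(25−11) = 0.4286.
1.7366 ≥ 0.4286, so cooperation is sustainable.

Yes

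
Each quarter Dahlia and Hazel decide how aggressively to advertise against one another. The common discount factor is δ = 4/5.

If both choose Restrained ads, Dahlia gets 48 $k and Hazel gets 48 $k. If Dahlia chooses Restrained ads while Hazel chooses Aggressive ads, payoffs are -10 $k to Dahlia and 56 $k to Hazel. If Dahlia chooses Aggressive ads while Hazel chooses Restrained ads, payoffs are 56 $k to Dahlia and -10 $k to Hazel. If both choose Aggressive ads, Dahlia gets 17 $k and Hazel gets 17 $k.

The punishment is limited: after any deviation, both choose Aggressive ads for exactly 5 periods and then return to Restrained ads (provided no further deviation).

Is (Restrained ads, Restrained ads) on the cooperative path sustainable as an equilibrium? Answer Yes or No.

Yes

IC: δ+…+δ^5 ≥ (56−48)/(48−17) = 8/31.
At δ = 4/5: partial sum = 2.6893 ≥ 0.2581. Cooperation sustainable.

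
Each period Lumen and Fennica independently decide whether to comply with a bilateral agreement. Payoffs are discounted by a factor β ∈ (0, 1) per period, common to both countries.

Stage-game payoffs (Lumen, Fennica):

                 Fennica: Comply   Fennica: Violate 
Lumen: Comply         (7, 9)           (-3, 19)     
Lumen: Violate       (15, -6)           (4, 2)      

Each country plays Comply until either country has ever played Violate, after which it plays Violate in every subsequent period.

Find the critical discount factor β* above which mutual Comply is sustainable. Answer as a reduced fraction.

Lumen's threshold: (15−7)/(15−4) = 8/11.
Fennica's threshold: (19−9)/(19−2) = 10/17.
8/11 > 10/17, so Lumen binds and β* = 8/11.

8/11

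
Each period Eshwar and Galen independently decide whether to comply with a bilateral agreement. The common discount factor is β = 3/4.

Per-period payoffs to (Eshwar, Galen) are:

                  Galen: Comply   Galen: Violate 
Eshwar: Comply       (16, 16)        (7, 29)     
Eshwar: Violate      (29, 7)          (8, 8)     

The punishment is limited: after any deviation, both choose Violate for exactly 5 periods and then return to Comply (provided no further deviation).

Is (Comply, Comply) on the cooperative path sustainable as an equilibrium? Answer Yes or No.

Yes

Comparing payoff streams over the 6 periods until play realigns: cooperate → 16(1+β+…+β^5); deviate → 29 + 8(β+…+β^5).
Cooperation is sustained iff (16−8)(β+…+β^5) ≥ 29−16.
β+…+β^5 = 3/4·(1−(3/4)^5)/(1−3/4) = 2.2881, and (29−16)/(16−8) = 1.6250.
2.2881 ≥ 1.6250, so cooperation is sustainable.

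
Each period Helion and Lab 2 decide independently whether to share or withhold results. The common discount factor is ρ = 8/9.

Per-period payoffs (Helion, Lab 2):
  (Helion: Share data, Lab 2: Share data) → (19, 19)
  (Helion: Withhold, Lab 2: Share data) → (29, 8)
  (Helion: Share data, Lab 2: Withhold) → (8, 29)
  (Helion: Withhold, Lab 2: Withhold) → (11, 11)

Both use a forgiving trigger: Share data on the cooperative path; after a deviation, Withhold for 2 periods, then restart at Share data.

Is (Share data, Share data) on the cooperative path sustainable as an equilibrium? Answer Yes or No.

Comparing payoff streams over the 3 periods until play realigns: cooperate → 19(1+ρ+…+ρ^2); deviate → 29 + 11(ρ+…+ρ^2).
Cooperation is sustained iff (19−11)(ρ+…+ρ^2) ≥ 29−19.
ρ+…+ρ^2 = 8/9·(1−(8/9)^2)/(1−8/9) = 1.6790, and (29−19)/(19−11) = 1.2500.
1.6790 ≥ 1.2500, so cooperation is sustainable.

Yes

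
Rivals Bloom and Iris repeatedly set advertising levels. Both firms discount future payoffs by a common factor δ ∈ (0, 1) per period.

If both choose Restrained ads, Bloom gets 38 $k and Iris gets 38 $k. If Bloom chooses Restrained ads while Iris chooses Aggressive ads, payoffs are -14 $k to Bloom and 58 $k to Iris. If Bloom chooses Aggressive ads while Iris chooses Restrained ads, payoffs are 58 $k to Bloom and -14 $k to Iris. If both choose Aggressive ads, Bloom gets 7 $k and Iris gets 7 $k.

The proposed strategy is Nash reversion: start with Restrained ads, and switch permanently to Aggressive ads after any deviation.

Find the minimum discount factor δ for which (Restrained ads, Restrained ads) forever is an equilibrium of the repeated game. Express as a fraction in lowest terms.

One-period gain from deviating is 58 − 38 = 20. The loss is 38 − 7 = 31 in every subsequent period, with present value 31·δ/(1−δ).
Deviation is unprofitable when 31·δ/(1−δ) ≥ 20, i.e. δ/(1−δ) ≥ 20/31.
Equivalently δ ≥ 20/(20+31) = 20/51.

20/51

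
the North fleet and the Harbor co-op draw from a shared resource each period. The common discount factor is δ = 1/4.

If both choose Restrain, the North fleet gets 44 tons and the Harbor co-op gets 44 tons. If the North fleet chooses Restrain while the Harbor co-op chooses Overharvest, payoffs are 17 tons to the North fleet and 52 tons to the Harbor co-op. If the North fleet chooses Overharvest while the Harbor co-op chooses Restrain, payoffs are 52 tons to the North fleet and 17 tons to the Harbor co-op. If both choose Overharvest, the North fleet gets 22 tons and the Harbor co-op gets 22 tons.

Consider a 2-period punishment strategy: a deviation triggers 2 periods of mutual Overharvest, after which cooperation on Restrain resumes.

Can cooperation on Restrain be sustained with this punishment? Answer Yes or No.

No

A one-shot deviation gives 52 now, then 22 for 2 periods, then back to 44.
Gain from deviating: (52−44) today; loss: (44−22) in each of the next 2 periods.
No-deviation condition: (44−22)(δ+…+δ^2) ≥ 52−44, i.e. δ+…+δ^2 ≥ 4/11.
At δ = 1/4: δ+…+δ^2 = 0.3125 < 0.3636.
So cooperation is not sustainable.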